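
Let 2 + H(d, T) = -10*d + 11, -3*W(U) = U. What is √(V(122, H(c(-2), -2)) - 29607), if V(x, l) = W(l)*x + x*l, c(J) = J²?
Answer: I*√289155/3 ≈ 179.24*I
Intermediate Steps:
W(U) = -U/3
H(d, T) = 9 - 10*d (H(d, T) = -2 + (-10*d + 11) = -2 + (11 - 10*d) = 9 - 10*d)
V(x, l) = 2*l*x/3 (V(x, l) = (-l/3)*x + x*l = -l*x/3 + l*x = 2*l*x/3)
√(V(122, H(c(-2), -2)) - 29607) = √((⅔)*(9 - 10*(-2)²)*122 - 29607) = √((⅔)*(9 - 10*4)*122 - 29607) = √((⅔)*(9 - 40)*122 - 29607) = √((⅔)*(-31)*122 - 29607) = √(-7564/3 - 29607) = √(-96385/3) = I*√289155/3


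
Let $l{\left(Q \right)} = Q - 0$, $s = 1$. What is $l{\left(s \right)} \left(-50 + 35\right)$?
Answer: $-15$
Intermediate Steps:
$l{\left(Q \right)} = Q$ ($l{\left(Q \right)} = Q + 0 = Q$)
$l{\left(s \right)} \left(-50 + 35\right) = 1 \left(-50 + 35\right) = 1 \left(-15\right) = -15$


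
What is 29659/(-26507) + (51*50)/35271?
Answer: -326169913/311642799 ≈ -1.0466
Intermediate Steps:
29659/(-26507) + (51*50)/35271 = 29659*(-1/26507) + 2550*(1/35271) = -29659/26507 + 850/11757 = -326169913/311642799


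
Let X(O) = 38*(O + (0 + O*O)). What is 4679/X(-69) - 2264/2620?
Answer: -97850791/116783880 ≈ -0.83788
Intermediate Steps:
X(O) = 38*O + 38*O² (X(O) = 38*(O + (0 + O²)) = 38*(O + O²) = 38*O + 38*O²)
4679/X(-69) - 2264/2620 = 4679/((38*(-69)*(1 - 69))) - 2264/2620 = 4679/((38*(-69)*(-68))) - 2264*1/2620 = 4679/178296 - 566/655 = -97850791/116783880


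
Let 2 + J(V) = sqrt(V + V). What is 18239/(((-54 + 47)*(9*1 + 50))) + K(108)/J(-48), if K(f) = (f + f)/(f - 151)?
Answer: -19562321/443975 + 216*I*sqrt(6)/1075 ≈ -44.062 + 0.49218*I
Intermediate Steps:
K(f) = 2*f/(-151 + f) (K(f) = (2*f)/(-151 + f) = 2*f/(-151 + f))
J(V) = -2 + sqrt(2)*sqrt(V) (J(V) = -2 + sqrt(V + V) = -2 + sqrt(2*V) = -2 + sqrt(2)*sqrt(V))
18239/(((-54 + 47)*(9*1 + 50))) + K(108)/J(-48) = 18239/(((-54 + 47)*(9*1 + 50))) + (2*108/(-151 + 108))/(-2 + sqrt(2)*sqrt(-48)) = 18239/((-7*(9 + 50))) + (2*108/(-43))/(-2 + sqrt(2)*(4*I*sqrt(3))) = 18239/((-7*59)) + (2*108*(-1/43))/(-2 + 4*I*sqrt(6)) = 18239/(-413) - 216/(43*(-2 + 4*I*sqrt(6))) = 18239*(-1/413) - 216/(43*(-2 + 4*I*sqrt(6))) = -18239/413 - 216/(43*(-2 + 4*I*sqrt(6)))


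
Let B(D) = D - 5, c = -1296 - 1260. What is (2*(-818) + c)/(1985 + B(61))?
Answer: -4192/2041 ≈ -2.0539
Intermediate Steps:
c = -2556
B(D) = -5 + D
(2*(-818) + c)/(1985 + B(61)) = (2*(-818) - 2556)/(1985 + (-5 + 61)) = (-1636 - 2556)/(1985 + 56) = -4192/2041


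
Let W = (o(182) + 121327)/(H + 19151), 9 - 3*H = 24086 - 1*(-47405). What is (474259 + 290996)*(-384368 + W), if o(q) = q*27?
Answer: -4126773339910725/14029 ≈ -2.9416e+11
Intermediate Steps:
o(q) = 27*q
H = -71482/3 (H = 3 - (24086 - 1*(-47405))/3 = 3 - (24086 + 47405)/3 = 3 - ⅓*71491 = 3 - 71491/3 = -71482/3 ≈ -23827.)
W = -378723/14029 (W = (27*182 + 121327)/(-71482/3 + 19151) = (4914 + 121327)/(-14029/3) = 126241*(-3/14029) = -378723/14029 ≈ -26.996)
(474259 + 290996)*(-384368 + W) = (474259 + 290996)*(-384368 - 378723/14029) = 765255*(-5392677395/14029) = -4126773339910725/14029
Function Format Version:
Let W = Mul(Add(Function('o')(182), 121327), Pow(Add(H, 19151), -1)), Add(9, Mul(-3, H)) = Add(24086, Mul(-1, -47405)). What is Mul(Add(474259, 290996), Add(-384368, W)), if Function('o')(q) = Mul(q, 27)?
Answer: Rational(-4126773339910725, 14029) ≈ -2.9416e+11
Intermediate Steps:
Function('o')(q) = Mul(27, q)
H = Rational(-71482, 3) (H = Add(3, Mul(Rational(-1, 3), Add(24086, Mul(-1, -47405)))) = Add(3, Mul(Rational(-1, 3), Add(24086, 47405))) = Add(3, Mul(Rational(-1, 3), 71491)) = Add(3, Rational(-71491, 3)) = Rational(-71482, 3) ≈ -23827.)
W = Rational(-378723, 14029) (W = Mul(Add(Mul(27, 182), 121327), Pow(Add(Rational(-71482, 3), 19151), -1)) = Mul(Add(4914, 121327), Pow(Rational(-14029, 3), -1)) = Mul(126241, Rational(-3, 14029)) = Rational(-378723, 14029) ≈ -26.996)
Mul(Add(474259, 290996), Add(-384368, W)) = Mul(Add(474259, 290996), Add(-384368, Rational(-378723, 14029))) = Mul(765255, Rational(-5392677395, 14029)) = Rational(-4126773339910725, 14029)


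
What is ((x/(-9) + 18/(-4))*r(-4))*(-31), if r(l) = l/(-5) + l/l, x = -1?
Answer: 2449/10 ≈ 244.90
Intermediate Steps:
r(l) = 1 - l/5 (r(l) = l*(-⅕) + 1 = -l/5 + 1 = 1 - l/5)
((x/(-9) + 18/(-4))*r(-4))*(-31) = ((-1/(-9) + 18/(-4))*(1 - ⅕*(-4)))*(-31) = ((-1*(-⅑) + 18*(-¼))*(1 + ⅘))*(-31) = ((⅑ - 9/2)*(9/5))*(-31) = -79/18*9/5*(-31) = -79/10*(-31) = 2449/10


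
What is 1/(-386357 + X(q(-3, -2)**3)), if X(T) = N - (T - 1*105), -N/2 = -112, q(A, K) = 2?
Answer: -1/386036 ≈ -2.5904e-6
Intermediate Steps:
N = 224 (N = -2*(-112) = 224)
X(T) = 329 - T (X(T) = 224 - (T - 1*105) = 224 - (T - 105) = 224 - (-105 + T) = 224 + (105 - T) = 329 - T)
1/(-386357 + X(q(-3, -2)**3)) = 1/(-386357 + (329 - 1*2**3)) = 1/(-386357 + (329 - 1*8)) = 1/(-386357 + (329 - 8)) = 1/(-386357 + 321) = 1/(-386036) = -1/386036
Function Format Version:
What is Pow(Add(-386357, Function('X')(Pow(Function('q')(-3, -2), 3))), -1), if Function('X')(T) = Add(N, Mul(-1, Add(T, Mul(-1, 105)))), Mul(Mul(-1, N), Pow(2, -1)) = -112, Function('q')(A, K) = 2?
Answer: Rational(-1, 386036) ≈ -2.5904e-6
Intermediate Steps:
N = 224 (N = Mul(-2, -112) = 224)
Function('X')(T) = Add(329, Mul(-1, T)) (Function('X')(T) = Add(224, Mul(-1, Add(T, Mul(-1, 105)))) = Add(224, Mul(-1, Add(T, -105))) = Add(224, Mul(-1, Add(-105, T))) = Add(224, Add(105, Mul(-1, T))) = Add(329, Mul(-1, T)))
Pow(Add(-386357, Function('X')(Pow(Function('q')(-3, -2), 3))), -1) = Pow(Add(-386357, Add(329, Mul(-1, Pow(2, 3)))), -1) = Pow(Add(-386357, Add(329, Mul(-1, 8))), -1) = Pow(Add(-386357, Add(329, -8)), -1) = Pow(Add(-386357, 321), -1) = Pow(-386036, -1) = Rational(-1, 386036)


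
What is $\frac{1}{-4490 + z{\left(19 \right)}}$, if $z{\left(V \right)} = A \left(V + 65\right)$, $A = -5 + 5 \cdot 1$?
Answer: $- \frac{1}{4490} \approx -0.00022272$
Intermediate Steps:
$A = 0$ ($A = -5 + 5 = 0$)
$z{\left(V \right)} = 0$ ($z{\left(V \right)} = 0 \left(V + 65\right) = 0 \left(65 + V\right) = 0$)
$\frac{1}{-4490 + z{\left(19 \right)}} = \frac{1}{-4490 + 0} = \frac{1}{-4490} = - \frac{1}{4490}$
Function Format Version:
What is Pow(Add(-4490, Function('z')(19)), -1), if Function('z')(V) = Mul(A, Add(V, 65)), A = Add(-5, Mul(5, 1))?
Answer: Rational(-1, 4490) ≈ -0.00022272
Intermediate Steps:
A = 0 (A = Add(-5, 5) = 0)
Function('z')(V) = 0 (Function('z')(V) = Mul(0, Add(V, 65)) = Mul(0, Add(65, V)) = 0)
Pow(Add(-4490, Function('z')(19)), -1) = Pow(Add(-4490, 0), -1) = Pow(-4490, -1) = Rational(-1, 4490)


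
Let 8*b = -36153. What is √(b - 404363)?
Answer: I*√6542114/4 ≈ 639.44*I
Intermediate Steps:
b = -36153/8 (b = (⅛)*(-36153) = -36153/8 ≈ -4519.1)
√(b - 404363) = √(-36153/8 - 404363) = √(-3271057/8) = I*√6542114/4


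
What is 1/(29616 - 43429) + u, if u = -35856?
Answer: -495278929/13813 ≈ -35856.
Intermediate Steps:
1/(29616 - 43429) + u = 1/(29616 - 43429) - 35856 = 1/(-13813) - 35856 = -1/13813 - 35856 = -495278929/13813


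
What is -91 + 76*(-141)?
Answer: -10807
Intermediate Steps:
-91 + 76*(-141) = -91 - 10716 = -10807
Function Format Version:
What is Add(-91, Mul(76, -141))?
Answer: -10807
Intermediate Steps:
Add(-91, Mul(76, -141)) = Add(-91, -10716) = -10807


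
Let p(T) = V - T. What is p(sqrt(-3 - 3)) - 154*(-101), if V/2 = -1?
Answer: 15552 - I*sqrt(6) ≈ 15552.0 - 2.4495*I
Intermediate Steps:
V = -2 (V = 2*(-1) = -2)
p(T) = -2 - T
p(sqrt(-3 - 3)) - 154*(-101) = (-2 - sqrt(-3 - 3)) - 154*(-101) = (-2 - sqrt(-6)) + 15554 = (-2 - I*sqrt(6)) + 15554 = 15552 - I*sqrt(6)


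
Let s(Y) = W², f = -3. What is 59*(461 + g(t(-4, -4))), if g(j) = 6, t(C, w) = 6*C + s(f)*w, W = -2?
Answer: 27553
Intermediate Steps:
s(Y) = 4 (s(Y) = (-2)² = 4)
t(C, w) = 4*w + 6*C (t(C, w) = 6*C + 4*w = 4*w + 6*C)
59*(461 + g(t(-4, -4))) = 59*(461 + 6) = 59*467 = 27553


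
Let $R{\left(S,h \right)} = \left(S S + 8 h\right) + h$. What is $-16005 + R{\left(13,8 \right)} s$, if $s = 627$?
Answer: $135102$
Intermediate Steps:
$R{\left(S,h \right)} = S^{2} + 9 h$ ($R{\left(S,h \right)} = \left(S^{2} + 8 h\right) + h = S^{2} + 9 h$)
$-16005 + R{\left(13,8 \right)} s = -16005 + \left(13^{2} + 9 \cdot 8\right) 627 = -16005 + \left(169 + 72\right) 627 = -16005 + 241 \cdot 627 = -16005 + 151107 = 135102$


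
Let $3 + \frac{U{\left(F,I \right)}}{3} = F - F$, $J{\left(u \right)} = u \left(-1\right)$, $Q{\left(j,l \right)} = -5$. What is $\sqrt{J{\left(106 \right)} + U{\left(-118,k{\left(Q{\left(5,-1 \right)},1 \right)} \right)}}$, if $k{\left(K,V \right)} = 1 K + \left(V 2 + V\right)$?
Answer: $i \sqrt{115} \approx 10.724 i$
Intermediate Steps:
$k{\left(K,V \right)} = K + 3 V$ ($k{\left(K,V \right)} = K + \left(2 V + V\right) = K + 3 V$)
$J{\left(u \right)} = - u$
$U{\left(F,I \right)} = -9$ ($U{\left(F,I \right)} = -9 + 3 \left(F - F\right) = -9 + 3 \cdot 0 = -9 + 0 = -9$)
$\sqrt{J{\left(106 \right)} + U{\left(-118,k{\left(Q{\left(5,-1 \right)},1 \right)} \right)}} = \sqrt{\left(-1\right) 106 - 9} = \sqrt{-106 - 9} = \sqrt{-115} = i \sqrt{115}$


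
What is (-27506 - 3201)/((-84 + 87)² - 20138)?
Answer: 30707/20129 ≈ 1.5255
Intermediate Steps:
(-27506 - 3201)/((-84 + 87)² - 20138) = -30707/(3² - 20138) = -30707/(9 - 20138) = -30707/(-20129) = -30707*(-1/20129) = 30707/20129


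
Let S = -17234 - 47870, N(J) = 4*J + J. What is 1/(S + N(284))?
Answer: -1/63684 ≈ -1.5703e-5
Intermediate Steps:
N(J) = 5*J
S = -65104
1/(S + N(284)) = 1/(-65104 + 5*284) = 1/(-65104 + 1420) = 1/(-63684) = -1/63684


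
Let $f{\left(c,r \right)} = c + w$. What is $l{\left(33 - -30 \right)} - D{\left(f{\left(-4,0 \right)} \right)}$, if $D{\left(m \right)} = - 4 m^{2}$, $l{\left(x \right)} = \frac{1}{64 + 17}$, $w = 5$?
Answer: $\frac{325}{81} \approx 4.0123$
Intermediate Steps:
$f{\left(c,r \right)} = 5 + c$ ($f{\left(c,r \right)} = c + 5 = 5 + c$)
$l{\left(x \right)} = \frac{1}{81}$
$l{\left(33 - -30 \right)} - D{\left(f{\left(-4,0 \right)} \right)} = \frac{1}{81} - - 4 \left(5 - 4\right)^{2} = \frac{1}{81} - - 4 \cdot 1^{2} = \frac{1}{81} - \left(-4\right) 1 = \frac{1}{81} - -4 = \frac{1}{81} + 4 = \frac{325}{81}$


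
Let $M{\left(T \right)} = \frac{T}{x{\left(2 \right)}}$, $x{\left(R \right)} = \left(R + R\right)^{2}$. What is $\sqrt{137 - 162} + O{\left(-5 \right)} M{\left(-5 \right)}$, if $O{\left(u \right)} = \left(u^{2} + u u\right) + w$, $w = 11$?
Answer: $- \frac{305}{16} + 5 i \approx -19.063 + 5.0 i$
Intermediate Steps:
$O{\left(u \right)} = 11 + 2 u^{2}$ ($O{\left(u \right)} = \left(u^{2} + u u\right) + 11 = \left(u^{2} + u^{2}\right) + 11 = 2 u^{2} + 11 = 11 + 2 u^{2}$)
$x{\left(R \right)} = 4 R^{2}$ ($x{\left(R \right)} = \left(2 R\right)^{2} = 4 R^{2}$)
$M{\left(T \right)} = \frac{T}{16}$ ($M{\left(T \right)} = \frac{T}{4 \cdot 2^{2}} = \frac{T}{4 \cdot 4} = \frac{T}{16}$)
$\sqrt{137 - 162} + O{\left(-5 \right)} M{\left(-5 \right)} = \sqrt{137 - 162} + \left(11 + 2 \left(-5\right)^{2}\right) \frac{1}{16} \left(-5\right) = \sqrt{-25} + \left(11 + 2 \cdot 25\right) \left(- \frac{5}{16}\right) = 5 i + \left(11 + 50\right) \left(- \frac{5}{16}\right) = 5 i + 61 \left(- \frac{5}{16}\right) = 5 i - \frac{305}{16} = - \frac{305}{16} + 5 i$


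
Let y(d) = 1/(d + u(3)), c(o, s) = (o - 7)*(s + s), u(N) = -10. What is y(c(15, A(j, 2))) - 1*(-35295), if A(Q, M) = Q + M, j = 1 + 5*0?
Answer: 1341211/38 ≈ 35295.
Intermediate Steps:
j = 1 (j = 1 + 0 = 1)
A(Q, M) = M + Q
c(o, s) = 2*s*(-7 + o) (c(o, s) = (-7 + o)*(2*s) = 2*s*(-7 + o))
y(d) = 1/(-10 + d) (y(d) = 1/(d - 10) = 1/(-10 + d))
y(c(15, A(j, 2))) - 1*(-35295) = 1/(-10 + 2*(2 + 1)*(-7 + 15)) - 1*(-35295) = 1/(-10 + 2*3*8) + 35295 = 1/(-10 + 48) + 35295 = 1/38 + 35295 = 1341211/38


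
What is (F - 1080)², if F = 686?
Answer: 155236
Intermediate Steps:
(F - 1080)² = (686 - 1080)² = (-394)² = 155236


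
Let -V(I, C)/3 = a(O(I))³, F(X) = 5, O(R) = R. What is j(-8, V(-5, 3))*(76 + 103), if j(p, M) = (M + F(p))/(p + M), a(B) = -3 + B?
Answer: 275839/1528 ≈ 180.52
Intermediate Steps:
V(I, C) = -3*(-3 + I)³
j(p, M) = (5 + M)/(M + p) (j(p, M) = (M + 5)/(p + M) = (5 + M)/(M + p))
j(-8, V(-5, 3))*(76 + 103) = ((5 - 3*(-3 - 5)³)/(-3*(-3 - 5)³ - 8))*(76 + 103) = ((5 - 3*(-8)³)/(-3*(-8)³ - 8))*179 = ((5 - 3*(-512))/(-3*(-512) - 8))*179 = ((5 + 1536)/(1536 - 8))*179 = (1541/1528)*179 = 275839/1528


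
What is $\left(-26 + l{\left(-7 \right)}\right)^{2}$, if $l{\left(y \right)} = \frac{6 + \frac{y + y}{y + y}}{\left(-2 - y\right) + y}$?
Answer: $\frac{3481}{4} \approx 870.25$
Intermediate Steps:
$l{\left(y \right)} = - \frac{7}{2}$ ($l{\left(y \right)} = \frac{6 + \frac{2 y}{2 y}}{-2} = \left(6 + 2 y \frac{1}{2 y}\right) \left(- \frac{1}{2}\right) = \left(6 + 1\right) \left(- \frac{1}{2}\right) = 7 \left(- \frac{1}{2}\right) = - \frac{7}{2}$)
$\left(-26 + l{\left(-7 \right)}\right)^{2} = \left(-26 - \frac{7}{2}\right)^{2} = \left(- \frac{59}{2}\right)^{2} = \frac{3481}{4}$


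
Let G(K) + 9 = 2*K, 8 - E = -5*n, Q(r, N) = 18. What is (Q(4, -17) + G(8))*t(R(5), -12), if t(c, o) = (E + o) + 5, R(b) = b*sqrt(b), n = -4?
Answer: -475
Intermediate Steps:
E = -12 (E = 8 - (-5)*(-4) = 8 - 1*20 = 8 - 20 = -12)
G(K) = -9 + 2*K
R(b) = b**(3/2)
t(c, o) = -7 + o (t(c, o) = (-12 + o) + 5 = -7 + o)
(Q(4, -17) + G(8))*t(R(5), -12) = (18 + (-9 + 2*8))*(-7 - 12) = (18 + (-9 + 16))*(-19) = (18 + 7)*(-19) = 25*(-19) = -475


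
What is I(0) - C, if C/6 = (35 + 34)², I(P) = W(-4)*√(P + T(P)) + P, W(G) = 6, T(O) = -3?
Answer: -28566 + 6*I*√3 ≈ -28566.0 + 10.392*I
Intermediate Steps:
I(P) = P + 6*√(-3 + P) (I(P) = 6*√(P - 3) + P = 6*√(-3 + P) + P = P + 6*√(-3 + P))
C = 28566 (C = 6*(35 + 34)² = 6*69² = 6*4761 = 28566)
I(0) - C = (0 + 6*√(-3 + 0)) - 1*28566 = (0 + 6*√(-3)) - 28566 = (0 + 6*(I*√3)) - 28566 = (0 + 6*I*√3) - 28566 = 6*I*√3 - 28566 = -28566 + 6*I*√3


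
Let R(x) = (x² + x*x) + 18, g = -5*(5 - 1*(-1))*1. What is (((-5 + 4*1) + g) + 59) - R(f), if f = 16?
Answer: -502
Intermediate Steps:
g = -30 (g = -5*(5 + 1)*1 = -5*6*1 = -30*1 = -30)
R(x) = 18 + 2*x² (R(x) = (x² + x²) + 18 = 2*x² + 18 = 18 + 2*x²)
(((-5 + 4*1) + g) + 59) - R(f) = (((-5 + 4*1) - 30) + 59) - (18 + 2*16²) = (((-5 + 4) - 30) + 59) - (18 + 2*256) = ((-1 - 30) + 59) - (18 + 512) = (-31 + 59) - 1*530 = 28 - 530 = -502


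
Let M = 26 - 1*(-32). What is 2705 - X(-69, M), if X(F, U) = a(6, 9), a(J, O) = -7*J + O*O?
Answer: 2666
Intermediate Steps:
M = 58 (M = 26 + 32 = 58)
a(J, O) = O**2 - 7*J (a(J, O) = -7*J + O**2 = O**2 - 7*J)
X(F, U) = 39 (X(F, U) = 9**2 - 7*6 = 81 - 42 = 39)
2705 - X(-69, M) = 2705 - 1*39 = 2705 - 39 = 2666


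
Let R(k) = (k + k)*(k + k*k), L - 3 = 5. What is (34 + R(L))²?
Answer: 1406596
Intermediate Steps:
L = 8 (L = 3 + 5 = 8)
R(k) = 2*k*(k + k²) (R(k) = (2*k)*(k + k²) = 2*k*(k + k²))
(34 + R(L))² = (34 + 2*8²*(1 + 8))² = (34 + 2*64*9)² = (34 + 1152)² = 1186² = 1406596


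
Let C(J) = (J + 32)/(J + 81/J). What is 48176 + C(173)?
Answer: 289159445/6002 ≈ 48177.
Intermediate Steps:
C(J) = (32 + J)/(J + 81/J)
48176 + C(173) = 48176 + 173*(32 + 173)/(81 + 173²) = 48176 + 173*205/(81 + 29929) = 48176 + 173*205/30010 = 48176 + 173*(1/30010)*205 = 48176 + 7093/6002 = 289159445/6002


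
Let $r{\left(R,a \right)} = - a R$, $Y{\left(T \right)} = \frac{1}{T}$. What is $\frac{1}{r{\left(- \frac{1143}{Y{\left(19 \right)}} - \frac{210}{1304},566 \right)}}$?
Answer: $\frac{326}{4007163687} \approx 8.1354 \cdot 10^{-8}$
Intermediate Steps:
$r{\left(R,a \right)} = - R a$
$\frac{1}{r{\left(- \frac{1143}{Y{\left(19 \right)}} - \frac{210}{1304},566 \right)}} = \frac{1}{\left(-1\right) \left(- \frac{1143}{\frac{1}{19}} - \frac{210}{1304}\right) 566} = \frac{1}{\left(-1\right) \left(- 1143 \frac{1}{\frac{1}{19}} - \frac{105}{652}\right) 566} = \frac{1}{\left(-1\right) \left(\left(-1143\right) 19 - \frac{105}{652}\right) 566} = \frac{1}{\left(-1\right) \left(-21717 - \frac{105}{652}\right) 566} = \frac{1}{\left(-1\right) \left(- \frac{14159589}{652}\right) 566} = \frac{1}{\frac{4007163687}{326}} = \frac{326}{4007163687}$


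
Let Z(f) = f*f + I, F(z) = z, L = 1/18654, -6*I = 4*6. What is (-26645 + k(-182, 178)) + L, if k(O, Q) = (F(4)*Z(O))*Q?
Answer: 439391145931/18654 ≈ 2.3555e+7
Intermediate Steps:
I = -4 (I = -2*6/3 = -⅙*24 = -4)
L = 1/18654 ≈ 5.3608e-5
Z(f) = -4 + f² (Z(f) = f*f - 4 = f² - 4 = -4 + f²)
k(O, Q) = Q*(-16 + 4*O²) (k(O, Q) = (4*(-4 + O²))*Q = (-16 + 4*O²)*Q = Q*(-16 + 4*O²))
(-26645 + k(-182, 178)) + L = (-26645 + 4*178*(-4 + (-182)²)) + 1/18654 = (-26645 + 4*178*(-4 + 33124)) + 1/18654 = (-26645 + 4*178*33120) + 1/18654 = (-26645 + 23581440) + 1/18654 = 23554795 + 1/18654 = 439391145931/18654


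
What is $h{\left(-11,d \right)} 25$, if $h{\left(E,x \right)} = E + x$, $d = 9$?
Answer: $-50$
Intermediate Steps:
$h{\left(-11,d \right)} 25 = \left(-11 + 9\right) 25 = \left(-2\right) 25 = -50$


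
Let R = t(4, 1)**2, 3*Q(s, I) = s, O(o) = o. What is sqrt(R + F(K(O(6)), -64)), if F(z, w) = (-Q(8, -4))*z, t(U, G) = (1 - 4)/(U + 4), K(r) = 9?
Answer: I*sqrt(1527)/8 ≈ 4.8846*I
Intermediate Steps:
Q(s, I) = s/3
t(U, G) = -3/(4 + U)
R = 9/64 (R = (-3/(4 + 4))**2 = (-3/8)**2 = 9/64 ≈ 0.14063)
F(z, w) = -8*z/3 (F(z, w) = (-8/3)*z = (-1*8/3)*z = -8*z/3)
sqrt(R + F(K(O(6)), -64)) = sqrt(9/64 - 8/3*9) = sqrt(9/64 - 24) = sqrt(-1527/64) = I*sqrt(1527)/8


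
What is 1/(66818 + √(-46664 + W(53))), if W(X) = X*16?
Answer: 33409/2232345470 - I*√11454/2232345470 ≈ 1.4966e-5 - 4.7942e-8*I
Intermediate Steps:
W(X) = 16*X
1/(66818 + √(-46664 + W(53))) = 1/(66818 + √(-46664 + 16*53)) = 1/(66818 + √(-46664 + 848)) = 1/(66818 + √(-45816)) = 1/(66818 + 2*I*√11454)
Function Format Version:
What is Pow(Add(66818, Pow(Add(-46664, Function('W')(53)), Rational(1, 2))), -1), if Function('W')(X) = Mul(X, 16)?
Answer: Add(Rational(33409, 2232345470), Mul(Rational(-1, 2232345470), I, Pow(11454, Rational(1, 2)))) ≈ Add(1.4966e-5, Mul(-4.7942e-8, I))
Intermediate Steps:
Function('W')(X) = Mul(16, X)
Pow(Add(66818, Pow(Add(-46664, Function('W')(53)), Rational(1, 2))), -1) = Pow(Add(66818, Pow(Add(-46664, Mul(16, 53)), Rational(1, 2))), -1) = Pow(Add(66818, Pow(Add(-46664, 848), Rational(1, 2))), -1) = Pow(Add(66818, Pow(-45816, Rational(1, 2))), -1) = Pow(Add(66818, Mul(2, I, Pow(11454, Rational(1, 2)))), -1)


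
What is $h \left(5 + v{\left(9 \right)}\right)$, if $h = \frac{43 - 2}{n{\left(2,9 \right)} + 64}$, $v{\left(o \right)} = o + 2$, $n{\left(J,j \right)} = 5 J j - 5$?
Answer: $\frac{656}{149} \approx 4.4027$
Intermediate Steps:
$n{\left(J,j \right)} = -5 + 5 J j$ ($n{\left(J,j \right)} = 5 J j - 5 = -5 + 5 J j$)
$v{\left(o \right)} = 2 + o$
$h = \frac{41}{149}$ ($h = \frac{43 - 2}{\left(-5 + 5 \cdot 2 \cdot 9\right) + 64} = \frac{41}{\left(-5 + 90\right) + 64} = \frac{41}{85 + 64} = \frac{41}{149} \approx 0.27517$)
$h \left(5 + v{\left(9 \right)}\right) = \frac{41 \left(5 + \left(2 + 9\right)\right)}{149} = \frac{41 \left(5 + 11\right)}{149} = \frac{41}{149} \cdot 16 = \frac{656}{149}$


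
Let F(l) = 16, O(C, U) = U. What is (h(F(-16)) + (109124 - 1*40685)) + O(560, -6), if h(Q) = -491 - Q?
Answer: 67926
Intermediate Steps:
(h(F(-16)) + (109124 - 1*40685)) + O(560, -6) = ((-491 - 1*16) + (109124 - 1*40685)) - 6 = ((-491 - 16) + (109124 - 40685)) - 6 = (-507 + 68439) - 6 = 67932 - 6 = 67926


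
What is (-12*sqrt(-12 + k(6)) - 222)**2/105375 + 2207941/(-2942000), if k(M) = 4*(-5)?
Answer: -269933309/826702000 + 7104*I*sqrt(2)/35125 ≈ -0.32652 + 0.28602*I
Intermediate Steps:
k(M) = -20
(-12*sqrt(-12 + k(6)) - 222)**2/105375 + 2207941/(-2942000) = (-12*sqrt(-12 - 20) - 222)**2/105375 + 2207941/(-2942000) = (-48*I*sqrt(2) - 222)**2*(1/105375) + 2207941*(-1/2942000) = (-48*I*sqrt(2) - 222)**2*(1/105375) - 2207941/2942000 = (-222 - 48*I*sqrt(2))**2*(1/105375) - 2207941/2942000 = (-222 - 48*I*sqrt(2))**2/105375 - 2207941/2942000 = -2207941/2942000 + (-222 - 48*I*sqrt(2))**2/105375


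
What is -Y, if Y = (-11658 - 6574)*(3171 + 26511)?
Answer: 541162224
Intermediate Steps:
Y = -541162224 (Y = -18232*29682 = -541162224)
-Y = -1*(-541162224) = 541162224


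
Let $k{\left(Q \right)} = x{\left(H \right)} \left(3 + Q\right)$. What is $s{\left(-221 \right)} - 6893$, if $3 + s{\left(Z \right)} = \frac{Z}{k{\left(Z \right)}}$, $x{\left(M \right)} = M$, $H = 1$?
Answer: $- \frac{1503107}{218} \approx -6895.0$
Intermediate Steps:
$k{\left(Q \right)} = 3 + Q$ ($k{\left(Q \right)} = 1 \left(3 + Q\right) = 3 + Q$)
$s{\left(Z \right)} = -3 + \frac{Z}{3 + Z}$
$s{\left(-221 \right)} - 6893 = \frac{-9 - -442}{3 - 221} - 6893 = \frac{-9 + 442}{-218} - 6893 = \left(- \frac{1}{218}\right) 433 - 6893 = - \frac{433}{218} - 6893 = - \frac{1503107}{218}$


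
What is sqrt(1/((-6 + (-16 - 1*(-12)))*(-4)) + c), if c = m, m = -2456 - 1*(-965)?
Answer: I*sqrt(596390)/20 ≈ 38.613*I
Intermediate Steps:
m = -1491 (m = -2456 + 965 = -1491)
c = -1491
sqrt(1/((-6 + (-16 - 1*(-12)))*(-4)) + c) = sqrt(1/((-6 + (-16 - 1*(-12)))*(-4)) - 1491) = sqrt(1/((-6 + (-16 + 12))*(-4)) - 1491) = sqrt(1/((-6 - 4)*(-4)) - 1491) = sqrt(1/(-10*(-4)) - 1491) = sqrt(1/40 - 1491) = sqrt(-59639/40) = I*sqrt(596390)/20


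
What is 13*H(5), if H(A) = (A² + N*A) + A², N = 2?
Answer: 780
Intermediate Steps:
H(A) = 2*A + 2*A² (H(A) = (A² + 2*A) + A² = 2*A + 2*A²)
13*H(5) = 13*(2*5*(1 + 5)) = 13*(2*5*6) = 13*60 = 780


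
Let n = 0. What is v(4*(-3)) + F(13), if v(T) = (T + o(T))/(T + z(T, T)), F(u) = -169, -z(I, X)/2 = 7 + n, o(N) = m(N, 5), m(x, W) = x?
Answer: -2185/13 ≈ -168.08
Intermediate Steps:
o(N) = N
z(I, X) = -14 (z(I, X) = -2*(7 + 0) = -2*7 = -14)
v(T) = 2*T/(-14 + T) (v(T) = (T + T)/(T - 14) = (2*T)/(-14 + T) = 2*T/(-14 + T))
v(4*(-3)) + F(13) = 2*(4*(-3))/(-14 + 4*(-3)) - 169 = 2*(-12)/(-14 - 12) - 169 = 2*(-12)/(-26) - 169 = 2*(-12)*(-1/26) - 169 = 12/13 - 169 = -2185/13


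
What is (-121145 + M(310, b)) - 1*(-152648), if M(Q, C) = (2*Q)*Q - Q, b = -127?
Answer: 223393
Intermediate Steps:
M(Q, C) = -Q + 2*Q² (M(Q, C) = 2*Q² - Q = -Q + 2*Q²)
(-121145 + M(310, b)) - 1*(-152648) = (-121145 + 310*(-1 + 2*310)) - 1*(-152648) = (-121145 + 310*(-1 + 620)) + 152648 = (-121145 + 310*619) + 152648 = (-121145 + 191890) + 152648 = 70745 + 152648 = 223393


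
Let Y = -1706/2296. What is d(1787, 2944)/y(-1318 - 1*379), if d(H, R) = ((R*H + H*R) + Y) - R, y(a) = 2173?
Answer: 12075710123/2494604 ≈ 4840.7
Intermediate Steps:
Y = -853/1148 (Y = -1706*1/2296 = -853/1148 ≈ -0.74303)
d(H, R) = -853/1148 - R + 2*H*R (d(H, R) = ((R*H + H*R) - 853/1148) - R = ((H*R + H*R) - 853/1148) - R = (2*H*R - 853/1148) - R = (-853/1148 + 2*H*R) - R = -853/1148 - R + 2*H*R)
d(1787, 2944)/y(-1318 - 1*379) = (-853/1148 - 1*2944 + 2*1787*2944)/2173 = (-853/1148 - 2944 + 10521856)*(1/2173) = (12075710123/1148)*(1/2173) = 12075710123/2494604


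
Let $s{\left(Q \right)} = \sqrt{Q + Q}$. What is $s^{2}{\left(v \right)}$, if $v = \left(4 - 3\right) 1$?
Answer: $2$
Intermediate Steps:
$v = 1$ ($v = 1 \cdot 1 = 1$)
$s{\left(Q \right)} = \sqrt{2} \sqrt{Q}$ ($s{\left(Q \right)} = \sqrt{2 Q} = \sqrt{2} \sqrt{Q}$)
$s^{2}{\left(v \right)} = \left(\sqrt{2} \sqrt{1}\right)^{2} = \left(\sqrt{2} \cdot 1\right)^{2} = \left(\sqrt{2}\right)^{2} = 2$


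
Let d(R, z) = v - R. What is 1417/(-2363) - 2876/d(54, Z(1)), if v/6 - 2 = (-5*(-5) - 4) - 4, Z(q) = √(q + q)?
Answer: -1720252/35445 ≈ -48.533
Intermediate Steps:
Z(q) = √2*√q (Z(q) = √(2*q) = √2*√q)
v = 114 (v = 12 + 6*((-5*(-5) - 4) - 4) = 12 + 6*((25 - 4) - 4) = 12 + 6*(21 - 4) = 12 + 6*17 = 12 + 102 = 114)
d(R, z) = 114 - R
1417/(-2363) - 2876/d(54, Z(1)) = 1417/(-2363) - 2876/(114 - 1*54) = 1417*(-1/2363) - 2876/(114 - 54) = -1417/2363 - 2876/60 = -1417/2363 - 2876*1/60 = -1417/2363 - 719/15 = -1720252/35445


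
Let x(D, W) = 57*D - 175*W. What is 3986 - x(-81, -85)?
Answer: -6272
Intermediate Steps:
x(D, W) = -175*W + 57*D
3986 - x(-81, -85) = 3986 - (-175*(-85) + 57*(-81)) = 3986 - (14875 - 4617) = 3986 - 1*10258 = 3986 - 10258 = -6272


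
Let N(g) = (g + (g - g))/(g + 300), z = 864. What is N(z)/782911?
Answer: 72/75942367 ≈ 9.4809e-7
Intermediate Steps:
N(g) = g/(300 + g) (N(g) = (g + 0)/(300 + g) = g/(300 + g))
N(z)/782911 = (864/(300 + 864))/782911 = (864/1164)*(1/782911) = (864*(1/1164))*(1/782911) = (72/97)*(1/782911) = 72/75942367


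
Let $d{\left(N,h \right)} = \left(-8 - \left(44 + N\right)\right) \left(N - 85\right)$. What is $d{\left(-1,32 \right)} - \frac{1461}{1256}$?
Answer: $\frac{5507355}{1256} \approx 4384.8$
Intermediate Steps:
$d{\left(N,h \right)} = \left(-85 + N\right) \left(-52 - N\right)$ ($d{\left(N,h \right)} = \left(-52 - N\right) \left(-85 + N\right) = \left(-85 + N\right) \left(-52 - N\right)$)
$d{\left(-1,32 \right)} - \frac{1461}{1256} = \left(4420 - \left(-1\right)^{2} + 33 \left(-1\right)\right) - \frac{1461}{1256} = \left(4420 - 1 - 33\right) - 1461 \cdot \frac{1}{1256} = \left(4420 - 1 - 33\right) - \frac{1461}{1256} = 4386 - \frac{1461}{1256} = \frac{5507355}{1256}$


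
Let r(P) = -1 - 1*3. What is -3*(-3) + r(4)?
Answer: 5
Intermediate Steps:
r(P) = -4 (r(P) = -1 - 3 = -4)
-3*(-3) + r(4) = -3*(-3) - 4 = 9 - 4 = 5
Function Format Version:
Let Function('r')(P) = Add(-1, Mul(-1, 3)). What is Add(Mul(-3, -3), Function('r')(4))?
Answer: 5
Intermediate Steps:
Function('r')(P) = -4 (Function('r')(P) = Add(-1, -3) = -4)
Add(Mul(-3, -3), Function('r')(4)) = Add(Mul(-3, -3), -4) = Add(9, -4) = 5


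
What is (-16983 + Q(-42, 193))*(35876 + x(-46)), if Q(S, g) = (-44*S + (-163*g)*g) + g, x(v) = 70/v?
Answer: -5022074202777/23 ≈ -2.1835e+11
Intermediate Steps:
Q(S, g) = g - 163*g² - 44*S (Q(S, g) = (-44*S - 163*g²) + g = (-163*g² - 44*S) + g = g - 163*g² - 44*S)
(-16983 + Q(-42, 193))*(35876 + x(-46)) = (-16983 + (193 - 163*193² - 44*(-42)))*(35876 + 70/(-46)) = (-16983 + (193 - 163*37249 + 1848))*(35876 + 70*(-1/46)) = (-16983 + (193 - 6071587 + 1848))*(35876 - 35/23) = (-16983 - 6069546)*(825113/23) = -6086529*825113/23 = -5022074202777/23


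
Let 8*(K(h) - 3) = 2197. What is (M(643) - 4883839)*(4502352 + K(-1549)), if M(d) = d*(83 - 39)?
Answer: -174901838142239/8 ≈ -2.1863e+13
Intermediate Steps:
M(d) = 44*d (M(d) = d*44 = 44*d)
K(h) = 2221/8 (K(h) = 3 + (⅛)*2197 = 3 + 2197/8 = 2221/8)
(M(643) - 4883839)*(4502352 + K(-1549)) = (44*643 - 4883839)*(4502352 + 2221/8) = (28292 - 4883839)*(36021037/8) = -4855547*36021037/8 = -174901838142239/8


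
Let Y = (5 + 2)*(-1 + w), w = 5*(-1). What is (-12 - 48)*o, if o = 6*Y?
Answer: 15120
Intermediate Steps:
w = -5
Y = -42 (Y = (5 + 2)*(-1 - 5) = 7*(-6) = -42)
o = -252 (o = 6*(-42) = -252)
(-12 - 48)*o = (-12 - 48)*(-252) = -60*(-252) = 15120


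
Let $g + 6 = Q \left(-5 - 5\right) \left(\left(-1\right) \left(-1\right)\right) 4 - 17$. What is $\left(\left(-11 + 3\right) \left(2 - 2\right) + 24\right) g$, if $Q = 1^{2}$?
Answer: $-1512$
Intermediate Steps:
$Q = 1$
$g = -63$ ($g = -6 + \left(1 \left(-5 - 5\right) \left(\left(-1\right) \left(-1\right)\right) 4 - 17\right) = -6 + \left(1 \left(\left(-10\right) 1\right) 4 - 17\right) = -6 + \left(1 \left(-10\right) 4 - 17\right) = -6 - 57 = -63$)
$\left(\left(-11 + 3\right) \left(2 - 2\right) + 24\right) g = \left(\left(-11 + 3\right) \left(2 - 2\right) + 24\right) \left(-63\right) = \left(\left(-8\right) 0 + 24\right) \left(-63\right) = \left(0 + 24\right) \left(-63\right) = 24 \left(-63\right) = -1512$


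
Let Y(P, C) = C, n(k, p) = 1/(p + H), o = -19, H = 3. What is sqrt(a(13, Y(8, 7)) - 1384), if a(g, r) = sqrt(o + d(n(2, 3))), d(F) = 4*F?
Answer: sqrt(-12456 + 3*I*sqrt(165))/3 ≈ 0.057547 + 37.202*I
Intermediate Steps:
n(k, p) = 1/(3 + p) (n(k, p) = 1/(p + 3) = 1/(3 + p))
a(g, r) = I*sqrt(165)/3 (a(g, r) = sqrt(-19 + 4/(3 + 3)) = sqrt(-19 + 4/6) = sqrt(-19 + 4*(1/6)) = sqrt(-19 + 2/3) = sqrt(-55/3) = I*sqrt(165)/3)
sqrt(a(13, Y(8, 7)) - 1384) = sqrt(I*sqrt(165)/3 - 1384) = sqrt(-1384 + I*sqrt(165)/3)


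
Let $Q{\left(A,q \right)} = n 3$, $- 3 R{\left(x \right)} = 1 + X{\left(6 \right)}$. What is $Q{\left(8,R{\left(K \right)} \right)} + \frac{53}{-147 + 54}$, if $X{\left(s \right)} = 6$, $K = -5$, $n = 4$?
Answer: $\frac{1063}{93} \approx 11.43$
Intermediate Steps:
$R{\left(x \right)} = - \frac{7}{3}$ ($R{\left(x \right)} = - \frac{1 + 6}{3} = \left(- \frac{1}{3}\right) 7 = - \frac{7}{3}$)
$Q{\left(A,q \right)} = 12$ ($Q{\left(A,q \right)} = 4 \cdot 3 = 12$)
$Q{\left(8,R{\left(K \right)} \right)} + \frac{53}{-147 + 54} = 12 + \frac{53}{-147 + 54} = 12 + \frac{53}{-93} = 12 + 53 \left(- \frac{1}{93}\right) = 12 - \frac{53}{93} = \frac{1063}{93}$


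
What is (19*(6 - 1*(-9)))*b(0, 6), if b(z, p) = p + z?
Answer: 1710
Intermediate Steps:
(19*(6 - 1*(-9)))*b(0, 6) = (19*(6 - 1*(-9)))*(6 + 0) = (19*(6 + 9))*6 = (19*15)*6 = 285*6 = 1710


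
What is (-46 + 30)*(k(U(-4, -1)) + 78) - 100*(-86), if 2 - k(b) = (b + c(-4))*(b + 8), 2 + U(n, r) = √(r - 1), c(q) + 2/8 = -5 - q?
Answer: 6976 + 44*I*√2 ≈ 6976.0 + 62.225*I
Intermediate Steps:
c(q) = -21/4 - q (c(q) = -¼ + (-5 - q) = -21/4 - q)
U(n, r) = -2 + √(-1 + r) (U(n, r) = -2 + √(r - 1) = -2 + √(-1 + r))
k(b) = 2 - (8 + b)*(-5/4 + b) (k(b) = 2 - (b + (-21/4 - 1*(-4)))*(b + 8) = 2 - (b + (-21/4 + 4))*(8 + b) = 2 - (b - 5/4)*(8 + b) = 2 - (-5/4 + b)*(8 + b) = 2 - (8 + b)*(-5/4 + b))
(-46 + 30)*(k(U(-4, -1)) + 78) - 100*(-86) = (-46 + 30)*((12 - (-2 + √(-1 - 1))² - 27*(-2 + √(-1 - 1))/4) + 78) - 100*(-86) = -16*((12 - (-2 + √(-2))² - 27*(-2 + √(-2))/4) + 78) + 8600 = -16*((12 - (-2 + I*√2)² - 27*(-2 + I*√2)/4) + 78) + 8600 = -16*((12 - (-2 + I*√2)² + (27/2 - 27*I*√2/4)) + 78) + 8600 = -16*((51/2 - (-2 + I*√2)² - 27*I*√2/4) + 78) + 8600 = -16*(207/2 - (-2 + I*√2)² - 27*I*√2/4) + 8600 = (-1656 + 16*(-2 + I*√2)² + 108*I*√2) + 8600 = 6944 + 16*(-2 + I*√2)² + 108*I*√2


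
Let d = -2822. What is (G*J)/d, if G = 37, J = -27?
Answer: 999/2822 ≈ 0.35400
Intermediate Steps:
(G*J)/d = (37*(-27))/(-2822) = -999*(-1/2822) = 999/2822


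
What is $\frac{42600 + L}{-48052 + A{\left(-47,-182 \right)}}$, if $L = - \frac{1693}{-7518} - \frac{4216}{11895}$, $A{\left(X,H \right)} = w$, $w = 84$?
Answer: $- \frac{1269854009449}{1429871876160} \approx -0.88809$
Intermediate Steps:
$A{\left(X,H \right)} = 84$
$L = - \frac{3852551}{29808870}$ ($L = \left(-1693\right) \left(- \frac{1}{7518}\right) - \frac{4216}{11895} = \frac{1693}{7518} - \frac{4216}{11895} = - \frac{3852551}{29808870} \approx -0.12924$)
$\frac{42600 + L}{-48052 + A{\left(-47,-182 \right)}} = \frac{42600 - \frac{3852551}{29808870}}{-48052 + 84} = \frac{1269854009449}{29808870 \left(-47968\right)} = \frac{1269854009449}{29808870} \left(- \frac{1}{47968}\right) = - \frac{1269854009449}{1429871876160}$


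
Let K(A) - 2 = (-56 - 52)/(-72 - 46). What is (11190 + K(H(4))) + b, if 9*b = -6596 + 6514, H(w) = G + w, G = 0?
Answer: 5938600/531 ≈ 11184.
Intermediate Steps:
H(w) = w (H(w) = 0 + w = w)
K(A) = 172/59 (K(A) = 2 + (-56 - 52)/(-72 - 46) = 2 - 108/(-118) = 2 - 108*(-1/118) = 2 + 54/59 = 172/59)
b = -82/9 (b = (-6596 + 6514)/9 = (⅑)*(-82) = -82/9 ≈ -9.1111)
(11190 + K(H(4))) + b = (11190 + 172/59) - 82/9 = 660382/59 - 82/9 = 5938600/531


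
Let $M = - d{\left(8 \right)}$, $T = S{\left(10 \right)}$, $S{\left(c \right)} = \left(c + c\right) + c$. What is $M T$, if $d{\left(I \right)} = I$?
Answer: $-240$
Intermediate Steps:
$S{\left(c \right)} = 3 c$ ($S{\left(c \right)} = 2 c + c = 3 c$)
$T = 30$ ($T = 3 \cdot 10 = 30$)
$M = -8$ ($M = \left(-1\right) 8 = -8$)
$M T = \left(-8\right) 30 = -240$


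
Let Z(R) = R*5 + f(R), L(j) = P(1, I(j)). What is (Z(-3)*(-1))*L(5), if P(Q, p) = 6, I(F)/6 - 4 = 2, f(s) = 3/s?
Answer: 96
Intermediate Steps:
I(F) = 36 (I(F) = 24 + 6*2 = 24 + 12 = 36)
L(j) = 6
Z(R) = 3/R + 5*R (Z(R) = R*5 + 3/R = 5*R + 3/R = 3/R + 5*R)
(Z(-3)*(-1))*L(5) = ((3/(-3) + 5*(-3))*(-1))*6 = ((3*(-⅓) - 15)*(-1))*6 = ((-1 - 15)*(-1))*6 = -16*(-1)*6 = 16*6 = 96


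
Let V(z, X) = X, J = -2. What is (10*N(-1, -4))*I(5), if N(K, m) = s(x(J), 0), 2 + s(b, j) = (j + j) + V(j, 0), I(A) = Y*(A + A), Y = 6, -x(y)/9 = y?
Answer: -1200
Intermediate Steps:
x(y) = -9*y
I(A) = 12*A (I(A) = 6*(A + A) = 6*(2*A) = 12*A)
s(b, j) = -2 + 2*j (s(b, j) = -2 + ((j + j) + 0) = -2 + (2*j + 0) = -2 + 2*j)
N(K, m) = -2 (N(K, m) = -2 + 2*0 = -2 + 0 = -2)
(10*N(-1, -4))*I(5) = (10*(-2))*(12*5) = -20*60 = -1200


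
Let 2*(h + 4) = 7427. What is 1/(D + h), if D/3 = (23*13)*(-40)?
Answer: -2/64341 ≈ -3.1084e-5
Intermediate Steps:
h = 7419/2 (h = -4 + (1/2)*7427 = -4 + 7427/2 = 7419/2 ≈ 3709.5)
D = -35880 (D = 3*((23*13)*(-40)) = 3*(299*(-40)) = 3*(-11960) = -35880)
1/(D + h) = 1/(-35880 + 7419/2) = 1/(-64341/2) = -2/64341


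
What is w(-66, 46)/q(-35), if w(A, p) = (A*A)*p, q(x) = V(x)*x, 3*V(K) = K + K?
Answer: 300564/1225 ≈ 245.36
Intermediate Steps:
V(K) = 2*K/3 (V(K) = (K + K)/3 = (2*K)/3 = 2*K/3)
q(x) = 2*x²/3 (q(x) = (2*x/3)*x = 2*x²/3)
w(A, p) = p*A² (w(A, p) = A²*p = p*A²)
w(-66, 46)/q(-35) = (46*(-66)²)/(((⅔)*(-35)²)) = (46*4356)/(((⅔)*1225)) = 200376/(2450/3) = 200376*(3/2450) = 300564/1225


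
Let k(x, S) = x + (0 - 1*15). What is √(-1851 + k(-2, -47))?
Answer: 2*I*√467 ≈ 43.22*I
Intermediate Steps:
k(x, S) = -15 + x (k(x, S) = x + (0 - 15) = x - 15 = -15 + x)
√(-1851 + k(-2, -47)) = √(-1851 + (-15 - 2)) = √(-1851 - 17) = √(-1868) = 2*I*√467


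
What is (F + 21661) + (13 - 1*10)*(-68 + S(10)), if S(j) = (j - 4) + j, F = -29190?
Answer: -7685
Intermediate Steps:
S(j) = -4 + 2*j (S(j) = (-4 + j) + j = -4 + 2*j)
(F + 21661) + (13 - 1*10)*(-68 + S(10)) = (-29190 + 21661) + (13 - 1*10)*(-68 + (-4 + 2*10)) = -7529 + (13 - 10)*(-68 + (-4 + 20)) = -7529 + 3*(-68 + 16) = -7529 + 3*(-52) = -7529 - 156 = -7685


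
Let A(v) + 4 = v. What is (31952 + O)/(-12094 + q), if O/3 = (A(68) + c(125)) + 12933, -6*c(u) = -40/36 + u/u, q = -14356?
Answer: -51079/19044 ≈ -2.6822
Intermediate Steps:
A(v) = -4 + v
c(u) = 1/54 (c(u) = -(-40/36 + u/u)/6 = -(-40*1/36 + 1)/6 = -(-10/9 + 1)/6 = -1/6*(-1/9) = 1/54)
O = 701839/18 (O = 3*(((-4 + 68) + 1/54) + 12933) = 3*((64 + 1/54) + 12933) = 3*(3457/54 + 12933) = 3*(701839/54) = 701839/18 ≈ 38991.)
(31952 + O)/(-12094 + q) = (31952 + 701839/18)/(-12094 - 14356) = (1276975/18)/(-26450) = (1276975/18)*(-1/26450) = -51079/19044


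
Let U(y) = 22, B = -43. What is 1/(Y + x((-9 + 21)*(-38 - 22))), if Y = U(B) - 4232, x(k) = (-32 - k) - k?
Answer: -1/2802 ≈ -0.00035689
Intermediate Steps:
x(k) = -32 - 2*k
Y = -4210 (Y = 22 - 4232 = -4210)
1/(Y + x((-9 + 21)*(-38 - 22))) = 1/(-4210 + (-32 - 2*(-9 + 21)*(-38 - 22))) = 1/(-4210 + (-32 - 24*(-60))) = 1/(-4210 + (-32 - 2*(-720))) = 1/(-4210 + (-32 + 1440)) = 1/(-4210 + 1408) = 1/(-2802) = -1/2802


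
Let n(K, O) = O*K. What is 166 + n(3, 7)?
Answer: 187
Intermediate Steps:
n(K, O) = K*O
166 + n(3, 7) = 166 + 3*7 = 166 + 21 = 187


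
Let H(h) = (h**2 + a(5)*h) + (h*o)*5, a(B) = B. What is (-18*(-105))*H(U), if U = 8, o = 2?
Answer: 347760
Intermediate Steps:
H(h) = h**2 + 15*h (H(h) = (h**2 + 5*h) + (h*2)*5 = (h**2 + 5*h) + (2*h)*5 = (h**2 + 5*h) + 10*h = h**2 + 15*h)
(-18*(-105))*H(U) = (-18*(-105))*(8*(15 + 8)) = 1890*(8*23) = 1890*184 = 347760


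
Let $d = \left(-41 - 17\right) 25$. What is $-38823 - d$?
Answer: $-37373$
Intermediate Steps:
$d = -1450$ ($d = \left(-58\right) 25 = -1450$)
$-38823 - d = -38823 - -1450 = -38823 + 1450 = -37373$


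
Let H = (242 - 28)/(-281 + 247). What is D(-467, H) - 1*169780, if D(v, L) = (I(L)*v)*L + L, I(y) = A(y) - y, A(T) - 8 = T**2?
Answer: -55643043/4913 ≈ -11326.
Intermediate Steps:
A(T) = 8 + T**2
I(y) = 8 + y**2 - y (I(y) = (8 + y**2) - y = 8 + y**2 - y)
H = -107/17 (H = 214/(-34) = 214*(-1/34) = -107/17 ≈ -6.2941)
D(v, L) = L + L*v*(8 + L**2 - L) (D(v, L) = ((8 + L**2 - L)*v)*L + L = (v*(8 + L**2 - L))*L + L = L*v*(8 + L**2 - L) + L = L + L*v*(8 + L**2 - L))
D(-467, H) - 1*169780 = -107*(1 - 467*(8 + (-107/17)**2 - 1*(-107/17)))/17 - 1*169780 = -107*(1 - 467*(8 + 11449/289 + 107/17))/17 - 169780 = -107*(1 - 467*15580/289)/17 - 169780 = -107*(1 - 7275860/289)/17 - 169780 = -107/17*(-7275571/289) - 169780 = 778486097/4913 - 169780 = -55643043/4913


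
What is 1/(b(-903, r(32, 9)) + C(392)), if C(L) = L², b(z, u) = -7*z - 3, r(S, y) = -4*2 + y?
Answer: 1/159982 ≈ 6.2507e-6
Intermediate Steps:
r(S, y) = -8 + y
b(z, u) = -3 - 7*z
1/(b(-903, r(32, 9)) + C(392)) = 1/((-3 - 7*(-903)) + 392²) = 1/((-3 + 6321) + 153664) = 1/(6318 + 153664) = 1/159982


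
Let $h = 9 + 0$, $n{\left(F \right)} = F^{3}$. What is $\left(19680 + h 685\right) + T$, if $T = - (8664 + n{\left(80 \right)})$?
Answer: $-494819$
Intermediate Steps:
$h = 9$
$T = -520664$ ($T = - (8664 + 80^{3}) = - (8664 + 512000) = \left(-1\right) 520664 = -520664$)
$\left(19680 + h 685\right) + T = \left(19680 + 9 \cdot 685\right) - 520664 = \left(19680 + 6165\right) - 520664 = 25845 - 520664 = -494819$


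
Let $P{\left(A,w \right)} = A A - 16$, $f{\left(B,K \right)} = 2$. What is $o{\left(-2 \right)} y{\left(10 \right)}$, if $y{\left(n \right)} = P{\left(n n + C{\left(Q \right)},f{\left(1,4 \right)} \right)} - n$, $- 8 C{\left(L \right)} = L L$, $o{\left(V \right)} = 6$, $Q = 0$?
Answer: $59844$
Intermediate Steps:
$C{\left(L \right)} = - \frac{L^{2}}{8}$ ($C{\left(L \right)} = - \frac{L L}{8} = - \frac{L^{2}}{8}$)
$P{\left(A,w \right)} = -16 + A^{2}$ ($P{\left(A,w \right)} = A^{2} - 16 = -16 + A^{2}$)
$y{\left(n \right)} = -16 + n^{4} - n$ ($y{\left(n \right)} = \left(-16 + \left(n n - \frac{0^{2}}{8}\right)^{2}\right) - n = \left(-16 + \left(n^{2} - 0\right)^{2}\right) - n = \left(-16 + \left(n^{2} + 0\right)^{2}\right) - n = \left(-16 + \left(n^{2}\right)^{2}\right) - n = \left(-16 + n^{4}\right) - n = -16 + n^{4} - n$)
$o{\left(-2 \right)} y{\left(10 \right)} = 6 \left(-16 + 10^{4} - 10\right) = 6 \left(-16 + 10000 - 10\right) = 6 \cdot 9974 = 59844$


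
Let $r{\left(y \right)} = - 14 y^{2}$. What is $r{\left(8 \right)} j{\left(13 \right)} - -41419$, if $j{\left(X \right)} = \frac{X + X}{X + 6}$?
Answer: $\frac{763665}{19} \approx 40193.0$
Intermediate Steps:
$j{\left(X \right)} = \frac{2 X}{6 + X}$
$r{\left(8 \right)} j{\left(13 \right)} - -41419 = - 14 \cdot 8^{2} \cdot 2 \cdot 13 \frac{1}{6 + 13} - -41419 = \left(-14\right) 64 \cdot 2 \cdot 13 \cdot \frac{1}{19} + 41419 = - 896 \cdot 2 \cdot 13 \cdot \frac{1}{19} + 41419 = \left(-896\right) \frac{26}{19} + 41419 = - \frac{23296}{19} + 41419 = \frac{763665}{19}$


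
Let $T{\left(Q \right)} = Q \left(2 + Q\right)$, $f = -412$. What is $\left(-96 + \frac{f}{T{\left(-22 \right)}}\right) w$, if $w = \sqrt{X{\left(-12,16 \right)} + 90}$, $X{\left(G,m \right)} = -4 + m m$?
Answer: $- \frac{31989 \sqrt{38}}{110} \approx -1792.7$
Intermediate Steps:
$X{\left(G,m \right)} = -4 + m^{2}$
$w = 3 \sqrt{38}$ ($w = \sqrt{\left(-4 + 16^{2}\right) + 90} = \sqrt{\left(-4 + 256\right) + 90} = \sqrt{252 + 90} = \sqrt{342} = 3 \sqrt{38} \approx 18.493$)
$\left(-96 + \frac{f}{T{\left(-22 \right)}}\right) w = \left(-96 - \frac{412}{\left(-22\right) \left(2 - 22\right)}\right) 3 \sqrt{38} = \left(-96 - \frac{412}{\left(-22\right) \left(-20\right)}\right) 3 \sqrt{38} = \left(-96 - \frac{412}{440}\right) 3 \sqrt{38} = \left(-96 - \frac{103}{110}\right) 3 \sqrt{38} = - \frac{10663 \cdot 3 \sqrt{38}}{110} = - \frac{31989 \sqrt{38}}{110}$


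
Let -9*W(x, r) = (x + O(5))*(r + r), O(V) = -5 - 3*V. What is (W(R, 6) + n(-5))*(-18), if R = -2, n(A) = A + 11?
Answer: -636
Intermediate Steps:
n(A) = 11 + A
W(x, r) = -2*r*(-20 + x)/9 (W(x, r) = -(x + (-5 - 3*5))*(r + r)/9 = -(x + (-5 - 15))*2*r/9 = -(x - 20)*2*r/9 = -(-20 + x)*2*r/9 = -2*r*(-20 + x)/9)
(W(R, 6) + n(-5))*(-18) = ((2/9)*6*(20 - 1*(-2)) + (11 - 5))*(-18) = ((2/9)*6*(20 + 2) + 6)*(-18) = ((2/9)*6*22 + 6)*(-18) = (88/3 + 6)*(-18) = (106/3)*(-18) = -636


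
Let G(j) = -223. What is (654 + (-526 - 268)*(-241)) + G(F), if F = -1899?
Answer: 191785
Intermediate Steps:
(654 + (-526 - 268)*(-241)) + G(F) = (654 + (-526 - 268)*(-241)) - 223 = (654 - 794*(-241)) - 223 = (654 + 191354) - 223 = 192008 - 223 = 191785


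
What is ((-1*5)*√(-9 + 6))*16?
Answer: -80*I*√3 ≈ -138.56*I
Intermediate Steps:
((-1*5)*√(-9 + 6))*16 = -5*I*√3*16 = -80*I*√3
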